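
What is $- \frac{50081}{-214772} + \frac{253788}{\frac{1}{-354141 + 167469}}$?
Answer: $- \frac{10174847884303711}{214772} \approx -4.7375 \cdot 10^{10}$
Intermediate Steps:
$- \frac{50081}{-214772} + \frac{253788}{\frac{1}{-354141 + 167469}} = \left(-50081\right) \left(- \frac{1}{214772}\right) + \frac{253788}{\frac{1}{-186672}} = \frac{50081}{214772} + \frac{253788}{- \frac{1}{186672}} = \frac{50081}{214772} + 253788 \left(-186672\right) = \frac{50081}{214772} - 47375113536 = - \frac{10174847884303711}{214772}$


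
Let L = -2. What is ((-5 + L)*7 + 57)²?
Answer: 64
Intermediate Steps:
((-5 + L)*7 + 57)² = ((-5 - 2)*7 + 57)² = (-7*7 + 57)² = (-49 + 57)² = 8² = 64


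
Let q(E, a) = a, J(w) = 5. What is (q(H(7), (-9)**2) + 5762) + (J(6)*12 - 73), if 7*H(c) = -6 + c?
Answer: 5830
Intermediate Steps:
H(c) = -6/7 + c/7 (H(c) = (-6 + c)/7 = -6/7 + c/7)
(q(H(7), (-9)**2) + 5762) + (J(6)*12 - 73) = ((-9)**2 + 5762) + (5*12 - 73) = (81 + 5762) + (60 - 73) = 5843 - 13 = 5830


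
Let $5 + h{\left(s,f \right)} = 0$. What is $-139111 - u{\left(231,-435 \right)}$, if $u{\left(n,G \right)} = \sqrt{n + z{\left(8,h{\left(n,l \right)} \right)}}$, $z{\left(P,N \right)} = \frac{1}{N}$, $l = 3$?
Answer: $-139111 - \frac{\sqrt{5770}}{5} \approx -1.3913 \cdot 10^{5}$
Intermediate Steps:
$h{\left(s,f \right)} = -5$ ($h{\left(s,f \right)} = -5 + 0 = -5$)
$u{\left(n,G \right)} = \sqrt{- \frac{1}{5} + n}$ ($u{\left(n,G \right)} = \sqrt{n + \frac{1}{-5}} = \sqrt{n - \frac{1}{5}} = \sqrt{- \frac{1}{5} + n}$)
$-139111 - u{\left(231,-435 \right)} = -139111 - \frac{\sqrt{-5 + 25 \cdot 231}}{5} = -139111 - \frac{\sqrt{-5 + 5775}}{5} = -139111 - \frac{\sqrt{5770}}{5}$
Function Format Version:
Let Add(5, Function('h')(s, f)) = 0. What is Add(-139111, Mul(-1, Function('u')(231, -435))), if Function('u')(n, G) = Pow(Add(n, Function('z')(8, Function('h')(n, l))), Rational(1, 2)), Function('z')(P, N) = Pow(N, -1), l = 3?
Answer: Add(-139111, Mul(Rational(-1, 5), Pow(5770, Rational(1, 2)))) ≈ -1.3913e+5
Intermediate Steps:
Function('h')(s, f) = -5 (Function('h')(s, f) = Add(-5, 0) = -5)
Function('u')(n, G) = Pow(Add(Rational(-1, 5), n), Rational(1, 2)) (Function('u')(n, G) = Pow(Add(n, Pow(-5, -1)), Rational(1, 2)) = Pow(Add(n, Rational(-1, 5)), Rational(1, 2)) = Pow(Add(Rational(-1, 5), n), Rational(1, 2)))
Add(-139111, Mul(-1, Function('u')(231, -435))) = Add(-139111, Mul(-1, Mul(Rational(1, 5), Pow(Add(-5, Mul(25, 231)), Rational(1, 2))))) = Add(-139111, Mul(-1, Mul(Rational(1, 5), Pow(Add(-5, 5775), Rational(1, 2))))) = Add(-139111, Mul(-1, Mul(Rational(1, 5), Pow(5770, Rational(1, 2))))) = Add(-139111, Mul(Rational(-1, 5), Pow(5770, Rational(1, 2))))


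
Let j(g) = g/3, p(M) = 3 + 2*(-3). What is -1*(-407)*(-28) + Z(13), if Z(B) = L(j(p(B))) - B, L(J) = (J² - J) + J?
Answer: -11408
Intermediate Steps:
p(M) = -3 (p(M) = 3 - 6 = -3)
j(g) = g/3 (j(g) = g*(⅓) = g/3)
L(J) = J²
Z(B) = 1 - B (Z(B) = ((⅓)*(-3))² - B = (-1)² - B = 1 - B)
-1*(-407)*(-28) + Z(13) = -1*(-407)*(-28) + (1 - 1*13) = 407*(-28) + (1 - 13) = -11396 - 12 = -11408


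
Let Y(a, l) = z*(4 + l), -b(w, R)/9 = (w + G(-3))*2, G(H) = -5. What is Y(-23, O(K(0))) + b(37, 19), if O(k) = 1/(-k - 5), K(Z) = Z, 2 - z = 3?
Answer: -2899/5 ≈ -579.80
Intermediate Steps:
z = -1 (z = 2 - 1*3 = 2 - 3 = -1)
b(w, R) = 90 - 18*w (b(w, R) = -9*(w - 5)*2 = -9*(-5 + w)*2 = -9*(-10 + 2*w) = 90 - 18*w)
O(k) = 1/(-5 - k)
Y(a, l) = -4 - l (Y(a, l) = -(4 + l) = -4 - l)
Y(-23, O(K(0))) + b(37, 19) = (-4 - (-1)/(5 + 0)) + (90 - 18*37) = (-4 - (-1)/5) + (90 - 666) = (-4 - (-1)/5) - 576 = (-4 - 1*(-⅕)) - 576 = (-4 + ⅕) - 576 = -19/5 - 576 = -2899/5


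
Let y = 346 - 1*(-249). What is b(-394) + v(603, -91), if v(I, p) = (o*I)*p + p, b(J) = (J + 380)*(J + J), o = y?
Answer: -32638494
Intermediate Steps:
y = 595 (y = 346 + 249 = 595)
o = 595
b(J) = 2*J*(380 + J) (b(J) = (380 + J)*(2*J) = 2*J*(380 + J))
v(I, p) = p + 595*I*p (v(I, p) = (595*I)*p + p = 595*I*p + p = p + 595*I*p)
b(-394) + v(603, -91) = 2*(-394)*(380 - 394) - 91*(1 + 595*603) = 2*(-394)*(-14) - 91*(1 + 358785) = 11032 - 91*358786 = 11032 - 32649526 = -32638494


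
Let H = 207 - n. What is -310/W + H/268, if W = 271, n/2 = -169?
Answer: 64615/72628 ≈ 0.88967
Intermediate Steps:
n = -338 (n = 2*(-169) = -338)
H = 545 (H = 207 - 1*(-338) = 207 + 338 = 545)
-310/W + H/268 = -310/271 + 545/268 = 64615/72628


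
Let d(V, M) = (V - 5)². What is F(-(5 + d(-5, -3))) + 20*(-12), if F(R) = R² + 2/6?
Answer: 32356/3 ≈ 10785.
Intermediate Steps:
d(V, M) = (-5 + V)²
F(R) = ⅓ + R² (F(R) = R² + 2*(⅙) = R² + ⅓ = ⅓ + R²)
F(-(5 + d(-5, -3))) + 20*(-12) = (⅓ + (-(5 + (-5 - 5)²))²) + 20*(-12) = (⅓ + (-(5 + (-10)²))²) - 240 = (⅓ + (-(5 + 100))²) - 240 = (⅓ + (-1*105)²) - 240 = (⅓ + (-105)²) - 240 = (⅓ + 11025) - 240 = 33076/3 - 240 = 32356/3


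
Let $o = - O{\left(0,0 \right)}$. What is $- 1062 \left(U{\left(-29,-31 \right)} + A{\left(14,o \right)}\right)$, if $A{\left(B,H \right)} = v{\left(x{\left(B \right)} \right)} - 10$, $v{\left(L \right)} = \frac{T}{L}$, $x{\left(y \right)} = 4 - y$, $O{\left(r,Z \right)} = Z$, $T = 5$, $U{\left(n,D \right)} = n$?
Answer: $41949$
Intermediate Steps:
$v{\left(L \right)} = \frac{5}{L}$
$o = 0$ ($o = \left(-1\right) 0 = 0$)
$A{\left(B,H \right)} = -10 + \frac{5}{4 - B}$ ($A{\left(B,H \right)} = \frac{5}{4 - B} - 10 = -10 + \frac{5}{4 - B}$)
$- 1062 \left(U{\left(-29,-31 \right)} + A{\left(14,o \right)}\right) = - 1062 \left(-29 + \frac{5 \left(7 - 28\right)}{-4 + 14}\right) = - 1062 \left(-29 + \frac{5 \left(7 - 28\right)}{10}\right) = - 1062 \left(-29 + 5 \cdot \frac{1}{10} \left(-21\right)\right) = - 1062 \left(-29 - \frac{21}{2}\right) = \left(-1062\right) \left(- \frac{79}{2}\right) = 41949$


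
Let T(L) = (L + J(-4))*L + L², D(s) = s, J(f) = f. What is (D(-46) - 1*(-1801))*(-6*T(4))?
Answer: -168480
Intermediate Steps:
T(L) = L² + L*(-4 + L) (T(L) = (L - 4)*L + L² = (-4 + L)*L + L² = L*(-4 + L) + L² = L² + L*(-4 + L))
(D(-46) - 1*(-1801))*(-6*T(4)) = (-46 - 1*(-1801))*(-12*4*(-2 + 4)) = (-46 + 1801)*(-12*4*2) = 1755*(-6*16) = 1755*(-96) = -168480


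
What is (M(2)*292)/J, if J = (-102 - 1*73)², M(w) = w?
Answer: 584/30625 ≈ 0.019069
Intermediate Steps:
J = 30625 (J = (-102 - 73)² = (-175)² = 30625)
(M(2)*292)/J = (2*292)/30625 = 584*(1/30625) = 584/30625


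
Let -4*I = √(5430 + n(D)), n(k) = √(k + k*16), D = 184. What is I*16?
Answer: -4*√(5430 + 2*√782) ≈ -296.27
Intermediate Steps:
n(k) = √17*√k (n(k) = √(k + 16*k) = √(17*k) = √17*√k)
I = -√(5430 + 2*√782)/4 (I = -√(5430 + √17*√184)/4 = -√(5430 + √17*(2*√46))/4 = -√(5430 + 2*√782)/4 ≈ -18.517)
I*16 = -√(5430 + 2*√782)/4*16 = -4*√(5430 + 2*√782)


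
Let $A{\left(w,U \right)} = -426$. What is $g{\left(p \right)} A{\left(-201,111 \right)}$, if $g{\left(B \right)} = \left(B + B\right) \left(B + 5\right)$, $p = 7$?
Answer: $-71568$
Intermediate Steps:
$g{\left(B \right)} = 2 B \left(5 + B\right)$
$g{\left(p \right)} A{\left(-201,111 \right)} = 2 \cdot 7 \left(5 + 7\right) \left(-426\right) = 2 \cdot 7 \cdot 12 \left(-426\right) = 168 \left(-426\right) = -71568$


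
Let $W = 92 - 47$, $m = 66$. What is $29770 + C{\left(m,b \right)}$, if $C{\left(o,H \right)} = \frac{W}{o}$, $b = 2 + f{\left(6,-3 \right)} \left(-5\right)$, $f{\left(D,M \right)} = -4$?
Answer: $\frac{654955}{22} \approx 29771.0$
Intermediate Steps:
$b = 22$ ($b = 2 - -20 = 2 + 20 = 22$)
$W = 45$
$C{\left(o,H \right)} = \frac{45}{o}$
$29770 + C{\left(m,b \right)} = 29770 + \frac{45}{66} = 29770 + 45 \cdot \frac{1}{66} = 29770 + \frac{15}{22} = \frac{654955}{22}$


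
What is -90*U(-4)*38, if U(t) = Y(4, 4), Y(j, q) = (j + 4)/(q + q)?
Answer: -3420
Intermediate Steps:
Y(j, q) = (4 + j)/(2*q) (Y(j, q) = (4 + j)/((2*q)) = (4 + j)*(1/(2*q)) = (4 + j)/(2*q))
U(t) = 1 (U(t) = (½)*(4 + 4)/4 = (½)*(¼)*8 = 1)
-90*U(-4)*38 = -90*1*38 = -90*38 = -3420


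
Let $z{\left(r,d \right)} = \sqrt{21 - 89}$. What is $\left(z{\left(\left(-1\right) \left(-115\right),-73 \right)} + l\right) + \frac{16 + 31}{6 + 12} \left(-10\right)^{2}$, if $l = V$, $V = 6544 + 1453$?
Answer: $\frac{74323}{9} + 2 i \sqrt{17} \approx 8258.1 + 8.2462 i$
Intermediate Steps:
$z{\left(r,d \right)} = 2 i \sqrt{17}$ ($z{\left(r,d \right)} = \sqrt{-68} = 2 i \sqrt{17}$)
$V = 7997$
$l = 7997$
$\left(z{\left(\left(-1\right) \left(-115\right),-73 \right)} + l\right) + \frac{16 + 31}{6 + 12} \left(-10\right)^{2} = \left(2 i \sqrt{17} + 7997\right) + \frac{16 + 31}{6 + 12} \left(-10\right)^{2} = \left(7997 + 2 i \sqrt{17}\right) + \frac{47}{18} \cdot 100 = \left(7997 + 2 i \sqrt{17}\right) + \frac{2350}{9} = \frac{74323}{9} + 2 i \sqrt{17}$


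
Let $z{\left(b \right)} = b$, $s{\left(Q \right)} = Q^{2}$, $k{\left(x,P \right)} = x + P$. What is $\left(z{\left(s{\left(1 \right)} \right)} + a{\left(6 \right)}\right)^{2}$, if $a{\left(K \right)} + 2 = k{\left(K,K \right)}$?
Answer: $121$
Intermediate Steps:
$k{\left(x,P \right)} = P + x$
$a{\left(K \right)} = -2 + 2 K$ ($a{\left(K \right)} = -2 + \left(K + K\right) = -2 + 2 K$)
$\left(z{\left(s{\left(1 \right)} \right)} + a{\left(6 \right)}\right)^{2} = \left(1^{2} + \left(-2 + 2 \cdot 6\right)\right)^{2} = \left(1 + \left(-2 + 12\right)\right)^{2} = \left(1 + 10\right)^{2} = 11^{2} = 121$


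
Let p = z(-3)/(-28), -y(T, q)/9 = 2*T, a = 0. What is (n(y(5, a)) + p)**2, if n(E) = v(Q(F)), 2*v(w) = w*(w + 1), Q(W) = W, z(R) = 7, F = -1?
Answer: 1/16 ≈ 0.062500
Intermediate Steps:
y(T, q) = -18*T
v(w) = w*(1 + w)/2 (v(w) = (w*(w + 1))/2 = (w*(1 + w))/2 = w*(1 + w)/2)
n(E) = 0 (n(E) = (1/2)*(-1)*(1 - 1) = (1/2)*(-1)*0 = 0)
p = -1/4 (p = 7/(-28) = 7*(-1/28) = -1/4 ≈ -0.25000)
(n(y(5, a)) + p)**2 = (0 - 1/4)**2 = (-1/4)**2 = 1/16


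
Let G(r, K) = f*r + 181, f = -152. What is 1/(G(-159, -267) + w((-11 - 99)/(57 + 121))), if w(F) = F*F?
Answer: 7921/192871454 ≈ 4.1069e-5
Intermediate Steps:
w(F) = F**2
G(r, K) = 181 - 152*r (G(r, K) = -152*r + 181 = 181 - 152*r)
1/(G(-159, -267) + w((-11 - 99)/(57 + 121))) = 1/((181 - 152*(-159)) + ((-11 - 99)/(57 + 121))**2) = 1/((181 + 24168) + (-110/178)**2) = 1/(24349 + (-110*1/178)**2) = 1/(24349 + (-55/89)**2) = 1/(24349 + 3025/7921) = 1/(192871454/7921) = 7921/192871454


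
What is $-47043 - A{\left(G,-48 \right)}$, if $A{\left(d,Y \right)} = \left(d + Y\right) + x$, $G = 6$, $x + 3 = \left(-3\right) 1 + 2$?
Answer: $-46997$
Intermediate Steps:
$x = -4$ ($x = -3 + \left(\left(-3\right) 1 + 2\right) = -3 + \left(-3 + 2\right) = -3 - 1 = -4$)
$A{\left(d,Y \right)} = -4 + Y + d$ ($A{\left(d,Y \right)} = \left(d + Y\right) - 4 = \left(Y + d\right) - 4 = -4 + Y + d$)
$-47043 - A{\left(G,-48 \right)} = -47043 - \left(-4 - 48 + 6\right) = -47043 - -46 = -47043 + 46 = -46997$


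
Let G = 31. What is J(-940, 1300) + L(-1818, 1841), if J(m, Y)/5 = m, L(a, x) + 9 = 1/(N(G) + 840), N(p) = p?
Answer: -4101538/871 ≈ -4709.0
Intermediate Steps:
L(a, x) = -7838/871 (L(a, x) = -9 + 1/(31 + 840) = -9 + 1/871 = -7838/871)
J(m, Y) = 5*m
J(-940, 1300) + L(-1818, 1841) = 5*(-940) - 7838/871 = -4700 - 7838/871 = -4101538/871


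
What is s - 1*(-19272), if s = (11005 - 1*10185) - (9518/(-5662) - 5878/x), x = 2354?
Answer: 66962213656/3332087 ≈ 20096.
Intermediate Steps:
s = 2746232992/3332087 (s = (11005 - 1*10185) - (9518/(-5662) - 5878/2354) = (11005 - 10185) - (9518*(-1/5662) - 5878*1/2354) = 820 - (-4759/2831 - 2939/1177) = 820 - 1*(-13921652/3332087) = 820 + 13921652/3332087 = 2746232992/3332087 ≈ 824.18)
s - 1*(-19272) = 2746232992/3332087 - 1*(-19272) = 2746232992/3332087 + 19272 = 66962213656/3332087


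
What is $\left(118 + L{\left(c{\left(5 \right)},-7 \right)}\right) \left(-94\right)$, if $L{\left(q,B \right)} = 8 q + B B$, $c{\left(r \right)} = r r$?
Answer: $-34498$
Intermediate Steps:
$c{\left(r \right)} = r^{2}$
$L{\left(q,B \right)} = B^{2} + 8 q$ ($L{\left(q,B \right)} = 8 q + B^{2} = B^{2} + 8 q$)
$\left(118 + L{\left(c{\left(5 \right)},-7 \right)}\right) \left(-94\right) = \left(118 + \left(\left(-7\right)^{2} + 8 \cdot 5^{2}\right)\right) \left(-94\right) = \left(118 + \left(49 + 8 \cdot 25\right)\right) \left(-94\right) = \left(118 + \left(49 + 200\right)\right) \left(-94\right) = \left(118 + 249\right) \left(-94\right) = 367 \left(-94\right) = -34498$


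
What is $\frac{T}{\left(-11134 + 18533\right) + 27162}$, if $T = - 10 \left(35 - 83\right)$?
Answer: $\frac{480}{34561} \approx 0.013888$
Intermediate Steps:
$T = 480$ ($T = \left(-10\right) \left(-48\right) = 480$)
$\frac{T}{\left(-11134 + 18533\right) + 27162} = \frac{480}{\left(-11134 + 18533\right) + 27162} = \frac{480}{7399 + 27162} = \frac{480}{34561}$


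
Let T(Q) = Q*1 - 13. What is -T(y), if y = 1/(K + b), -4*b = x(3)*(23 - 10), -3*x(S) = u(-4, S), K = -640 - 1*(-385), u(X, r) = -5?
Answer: 40637/3125 ≈ 13.004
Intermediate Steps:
K = -255 (K = -640 + 385 = -255)
x(S) = 5/3 (x(S) = -⅓*(-5) = 5/3)
b = -65/12 (b = -5*(23 - 10)/12 = -5*13/12 = -¼*65/3 = -65/12 ≈ -5.4167)
y = -12/3125 (y = 1/(-255 - 65/12) = 1/(-3125/12) = -12/3125 ≈ -0.0038400)
T(Q) = -13 + Q (T(Q) = Q - 13 = -13 + Q)
-T(y) = -(-13 - 12/3125) = -1*(-40637/3125) = 40637/3125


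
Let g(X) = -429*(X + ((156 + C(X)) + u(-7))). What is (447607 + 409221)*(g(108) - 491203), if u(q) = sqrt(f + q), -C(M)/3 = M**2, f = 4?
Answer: 12344414390252 - 367579212*I*sqrt(3) ≈ 1.2344e+13 - 6.3667e+8*I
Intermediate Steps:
C(M) = -3*M**2
u(q) = sqrt(4 + q)
g(X) = -66924 - 429*X + 1287*X**2 - 429*I*sqrt(3) (g(X) = -429*(X + ((156 - 3*X**2) + sqrt(4 - 7))) = -429*(X + ((156 - 3*X**2) + sqrt(-3))) = -429*(X + ((156 - 3*X**2) + I*sqrt(3))) = -429*(X + (156 - 3*X**2 + I*sqrt(3))) = -429*(156 + X - 3*X**2 + I*sqrt(3)) = -66924 - 429*X + 1287*X**2 - 429*I*sqrt(3))
(447607 + 409221)*(g(108) - 491203) = (447607 + 409221)*((-66924 - 429*108 + 1287*108**2 - 429*I*sqrt(3)) - 491203) = 856828*((-66924 - 46332 + 1287*11664 - 429*I*sqrt(3)) - 491203) = 856828*((-66924 - 46332 + 15011568 - 429*I*sqrt(3)) - 491203) = 856828*((14898312 - 429*I*sqrt(3)) - 491203) = 856828*(14407109 - 429*I*sqrt(3)) = 12344414390252 - 367579212*I*sqrt(3)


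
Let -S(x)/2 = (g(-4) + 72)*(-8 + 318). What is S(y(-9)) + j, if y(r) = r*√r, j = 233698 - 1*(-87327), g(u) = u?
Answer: 278865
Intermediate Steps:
j = 321025 (j = 233698 + 87327 = 321025)
y(r) = r^(3/2)
S(x) = -42160 (S(x) = -2*(-4 + 72)*(-8 + 318) = -136*310 = -2*21080 = -42160)
S(y(-9)) + j = -42160 + 321025 = 278865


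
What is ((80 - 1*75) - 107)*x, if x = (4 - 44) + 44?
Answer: -408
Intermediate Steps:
x = 4 (x = -40 + 44 = 4)
((80 - 1*75) - 107)*x = ((80 - 1*75) - 107)*4 = ((80 - 75) - 107)*4 = (5 - 107)*4 = -102*4 = -408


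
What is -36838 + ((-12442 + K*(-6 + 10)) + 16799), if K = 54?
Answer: -32265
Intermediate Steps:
-36838 + ((-12442 + K*(-6 + 10)) + 16799) = -36838 + ((-12442 + 54*(-6 + 10)) + 16799) = -36838 + ((-12442 + 54*4) + 16799) = -36838 + ((-12442 + 216) + 16799) = -36838 + (-12226 + 16799) = -36838 + 4573 = -32265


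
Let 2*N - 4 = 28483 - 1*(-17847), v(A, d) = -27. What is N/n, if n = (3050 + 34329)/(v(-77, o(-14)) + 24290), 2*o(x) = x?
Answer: 562100921/37379 ≈ 15038.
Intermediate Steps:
o(x) = x/2
N = 23167 (N = 2 + (28483 - 1*(-17847))/2 = 2 + (28483 + 17847)/2 = 2 + (½)*46330 = 2 + 23165 = 23167)
n = 37379/24263 (n = (3050 + 34329)/(-27 + 24290) = 37379/24263 ≈ 1.5406)
N/n = 23167/(37379/24263) = 23167*(24263/37379) = 562100921/37379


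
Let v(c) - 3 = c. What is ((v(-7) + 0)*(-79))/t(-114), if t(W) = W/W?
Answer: 316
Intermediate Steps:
v(c) = 3 + c
t(W) = 1
((v(-7) + 0)*(-79))/t(-114) = (((3 - 7) + 0)*(-79))/1 = ((-4 + 0)*(-79))*1 = -4*(-79)*1 = 316*1 = 316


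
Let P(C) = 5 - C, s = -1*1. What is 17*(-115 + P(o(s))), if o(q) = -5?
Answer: -1785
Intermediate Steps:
s = -1
17*(-115 + P(o(s))) = 17*(-115 + (5 - 1*(-5))) = 17*(-115 + (5 + 5)) = 17*(-115 + 10) = 17*(-105) = -1785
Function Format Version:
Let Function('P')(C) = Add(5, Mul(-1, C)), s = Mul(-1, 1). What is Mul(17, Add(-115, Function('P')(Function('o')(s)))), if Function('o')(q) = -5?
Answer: -1785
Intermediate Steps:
s = -1
Mul(17, Add(-115, Function('P')(Function('o')(s)))) = Mul(17, Add(-115, Add(5, Mul(-1, -5)))) = Mul(17, Add(-115, Add(5, 5))) = Mul(17, Add(-115, 10)) = Mul(17, -105) = -1785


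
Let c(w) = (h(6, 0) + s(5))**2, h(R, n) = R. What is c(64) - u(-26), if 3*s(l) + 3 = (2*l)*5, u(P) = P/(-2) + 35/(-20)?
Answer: 16495/36 ≈ 458.19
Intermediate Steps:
u(P) = -7/4 - P/2 (u(P) = P*(-1/2) + 35*(-1/20) = -P/2 - 7/4 = -7/4 - P/2)
s(l) = -1 + 10*l/3 (s(l) = -1 + ((2*l)*5)/3 = -1 + (10*l)/3 = -1 + 10*l/3)
c(w) = 4225/9 (c(w) = (6 + (-1 + (10/3)*5))**2 = (6 + (-1 + 50/3))**2 = (6 + 47/3)**2 = (65/3)**2 = 4225/9)
c(64) - u(-26) = 4225/9 - (-7/4 - 1/2*(-26)) = 4225/9 - (-7/4 + 13) = 4225/9 - 1*45/4 = 4225/9 - 45/4 = 16495/36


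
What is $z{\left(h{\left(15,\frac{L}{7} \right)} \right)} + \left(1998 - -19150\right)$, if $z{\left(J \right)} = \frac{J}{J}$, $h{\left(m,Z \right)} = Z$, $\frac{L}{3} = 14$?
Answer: $21149$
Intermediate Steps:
$L = 42$ ($L = 3 \cdot 14 = 42$)
$z{\left(J \right)} = 1$
$z{\left(h{\left(15,\frac{L}{7} \right)} \right)} + \left(1998 - -19150\right) = 1 + \left(1998 - -19150\right) = 1 + \left(1998 + 19150\right) = 1 + 21148 = 21149$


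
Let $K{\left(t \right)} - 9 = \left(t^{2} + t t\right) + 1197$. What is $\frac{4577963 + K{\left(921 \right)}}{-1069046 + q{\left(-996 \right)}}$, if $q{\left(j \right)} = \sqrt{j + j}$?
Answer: $- \frac{3354479799473}{571429676054} - \frac{6275651 i \sqrt{498}}{571429676054} \approx -5.8703 - 0.00024508 i$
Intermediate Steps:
$q{\left(j \right)} = \sqrt{2} \sqrt{j}$ ($q{\left(j \right)} = \sqrt{2 j} = \sqrt{2} \sqrt{j}$)
$K{\left(t \right)} = 1206 + 2 t^{2}$ ($K{\left(t \right)} = 9 + \left(\left(t^{2} + t t\right) + 1197\right) = 9 + \left(\left(t^{2} + t^{2}\right) + 1197\right) = 9 + \left(2 t^{2} + 1197\right) = 9 + \left(1197 + 2 t^{2}\right) = 1206 + 2 t^{2}$)
$\frac{4577963 + K{\left(921 \right)}}{-1069046 + q{\left(-996 \right)}} = \frac{4577963 + \left(1206 + 2 \cdot 921^{2}\right)}{-1069046 + \sqrt{2} \sqrt{-996}} = \frac{4577963 + \left(1206 + 2 \cdot 848241\right)}{-1069046 + \sqrt{2} \cdot 2 i \sqrt{249}} = \frac{4577963 + \left(1206 + 1696482\right)}{-1069046 + 2 i \sqrt{498}} = \frac{4577963 + 1697688}{-1069046 + 2 i \sqrt{498}} = \frac{6275651}{-1069046 + 2 i \sqrt{498}}$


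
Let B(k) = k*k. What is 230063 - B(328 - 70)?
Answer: 163499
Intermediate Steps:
B(k) = k**2
230063 - B(328 - 70) = 230063 - (328 - 70)**2 = 230063 - 1*258**2 = 230063 - 1*66564 = 230063 - 66564 = 163499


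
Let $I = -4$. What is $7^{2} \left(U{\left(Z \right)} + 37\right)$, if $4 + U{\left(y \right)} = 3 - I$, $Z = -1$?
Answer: $1960$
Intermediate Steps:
$U{\left(y \right)} = 3$ ($U{\left(y \right)} = -4 + \left(3 - -4\right) = -4 + \left(3 + 4\right) = -4 + 7 = 3$)
$7^{2} \left(U{\left(Z \right)} + 37\right) = 7^{2} \left(3 + 37\right) = 49 \cdot 40 = 1960$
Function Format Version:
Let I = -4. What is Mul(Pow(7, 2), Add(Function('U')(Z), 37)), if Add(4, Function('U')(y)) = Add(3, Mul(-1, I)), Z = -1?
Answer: 1960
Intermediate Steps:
Function('U')(y) = 3 (Function('U')(y) = Add(-4, Add(3, Mul(-1, -4))) = Add(-4, Add(3, 4)) = Add(-4, 7) = 3)
Mul(Pow(7, 2), Add(Function('U')(Z), 37)) = Mul(Pow(7, 2), Add(3, 37)) = Mul(49, 40) = 1960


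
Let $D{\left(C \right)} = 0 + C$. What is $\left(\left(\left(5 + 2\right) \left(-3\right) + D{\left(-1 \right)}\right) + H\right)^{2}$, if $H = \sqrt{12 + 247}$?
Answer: $\left(-22 + \sqrt{259}\right)^{2} \approx 34.887$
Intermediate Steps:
$D{\left(C \right)} = C$
$H = \sqrt{259} \approx 16.093$
$\left(\left(\left(5 + 2\right) \left(-3\right) + D{\left(-1 \right)}\right) + H\right)^{2} = \left(\left(\left(5 + 2\right) \left(-3\right) - 1\right) + \sqrt{259}\right)^{2} = \left(\left(7 \left(-3\right) - 1\right) + \sqrt{259}\right)^{2} = \left(\left(-21 - 1\right) + \sqrt{259}\right)^{2} = \left(-22 + \sqrt{259}\right)^{2}$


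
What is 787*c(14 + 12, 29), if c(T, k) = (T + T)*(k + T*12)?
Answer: 13955084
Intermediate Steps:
c(T, k) = 2*T*(k + 12*T) (c(T, k) = (2*T)*(k + 12*T) = 2*T*(k + 12*T))
787*c(14 + 12, 29) = 787*(2*(14 + 12)*(29 + 12*(14 + 12))) = 787*(2*26*(29 + 12*26)) = 787*(2*26*(29 + 312)) = 787*(2*26*341) = 787*17732 = 13955084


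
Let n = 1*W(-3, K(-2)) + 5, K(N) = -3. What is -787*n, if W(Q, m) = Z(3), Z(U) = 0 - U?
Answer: -1574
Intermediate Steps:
Z(U) = -U
W(Q, m) = -3 (W(Q, m) = -1*3 = -3)
n = 2 (n = 1*(-3) + 5 = -3 + 5 = 2)
-787*n = -787*2 = -1574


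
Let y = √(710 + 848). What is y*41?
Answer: 41*√1558 ≈ 1618.3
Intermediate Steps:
y = √1558 ≈ 39.471
y*41 = √1558*41 = 41*√1558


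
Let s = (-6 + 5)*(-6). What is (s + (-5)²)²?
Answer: 961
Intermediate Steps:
s = 6 (s = -1*(-6) = 6)
(s + (-5)²)² = (6 + (-5)²)² = (6 + 25)² = 31² = 961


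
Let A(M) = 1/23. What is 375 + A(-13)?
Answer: 8626/23 ≈ 375.04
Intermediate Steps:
A(M) = 1/23
375 + A(-13) = 375 + 1/23 = 8626/23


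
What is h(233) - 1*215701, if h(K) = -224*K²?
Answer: -12376437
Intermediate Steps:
h(233) - 1*215701 = -224*233² - 1*215701 = -224*54289 - 215701 = -12160736 - 215701 = -12376437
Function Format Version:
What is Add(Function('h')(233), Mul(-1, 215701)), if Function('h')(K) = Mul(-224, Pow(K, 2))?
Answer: -12376437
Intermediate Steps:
Add(Function('h')(233), Mul(-1, 215701)) = Add(Mul(-224, Pow(233, 2)), Mul(-1, 215701)) = Add(Mul(-224, 54289), -215701) = Add(-12160736, -215701) = -12376437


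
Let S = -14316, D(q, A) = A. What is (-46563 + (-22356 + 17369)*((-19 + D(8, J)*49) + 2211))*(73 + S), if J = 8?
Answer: 184204305953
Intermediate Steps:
(-46563 + (-22356 + 17369)*((-19 + D(8, J)*49) + 2211))*(73 + S) = (-46563 + (-22356 + 17369)*((-19 + 8*49) + 2211))*(73 - 14316) = (-46563 - 4987*((-19 + 392) + 2211))*(-14243) = (-46563 - 4987*(373 + 2211))*(-14243) = (-46563 - 4987*2584)*(-14243) = (-46563 - 12886408)*(-14243) = -12932971*(-14243) = 184204305953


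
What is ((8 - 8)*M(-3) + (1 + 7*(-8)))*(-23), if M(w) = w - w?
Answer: 1265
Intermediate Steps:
M(w) = 0
((8 - 8)*M(-3) + (1 + 7*(-8)))*(-23) = ((8 - 8)*0 + (1 + 7*(-8)))*(-23) = (0*0 + (1 - 56))*(-23) = (0 - 55)*(-23) = -55*(-23) = 1265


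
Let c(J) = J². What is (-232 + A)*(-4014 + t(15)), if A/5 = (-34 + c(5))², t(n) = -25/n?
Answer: -2084131/3 ≈ -6.9471e+5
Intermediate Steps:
A = 405 (A = 5*(-34 + 5²)² = 5*(-34 + 25)² = 5*(-9)² = 5*81 = 405)
(-232 + A)*(-4014 + t(15)) = (-232 + 405)*(-4014 - 25/15) = 173*(-4014 - 25*1/15) = 173*(-4014 - 5/3) = 173*(-12047/3) = -2084131/3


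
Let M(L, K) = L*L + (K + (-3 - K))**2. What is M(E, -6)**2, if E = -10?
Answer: 11881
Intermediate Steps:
M(L, K) = 9 + L**2 (M(L, K) = L**2 + (-3)**2 = L**2 + 9 = 9 + L**2)
M(E, -6)**2 = (9 + (-10)**2)**2 = (9 + 100)**2 = 109**2 = 11881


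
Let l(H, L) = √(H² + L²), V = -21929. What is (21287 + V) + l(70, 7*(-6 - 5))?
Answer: -642 + 7*√221 ≈ -537.94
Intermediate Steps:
(21287 + V) + l(70, 7*(-6 - 5)) = (21287 - 21929) + √(70² + (7*(-6 - 5))²) = -642 + √(4900 + (7*(-11))²) = -642 + √(4900 + (-77)²) = -642 + √(4900 + 5929) = -642 + √10829 = -642 + 7*√221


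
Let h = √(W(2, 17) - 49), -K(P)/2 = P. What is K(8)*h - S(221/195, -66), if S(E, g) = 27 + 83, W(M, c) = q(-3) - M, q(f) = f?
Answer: -110 - 48*I*√6 ≈ -110.0 - 117.58*I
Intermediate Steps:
W(M, c) = -3 - M
K(P) = -2*P
h = 3*I*√6 (h = √((-3 - 1*2) - 49) = √((-3 - 2) - 49) = √(-5 - 49) = √(-54) = 3*I*√6 ≈ 7.3485*I)
S(E, g) = 110
K(8)*h - S(221/195, -66) = (-2*8)*(3*I*√6) - 1*110 = -48*I*√6 - 110 = -110 - 48*I*√6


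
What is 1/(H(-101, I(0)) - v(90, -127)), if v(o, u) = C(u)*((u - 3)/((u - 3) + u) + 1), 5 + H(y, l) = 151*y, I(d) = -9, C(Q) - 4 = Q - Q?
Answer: -257/3922340 ≈ -6.5522e-5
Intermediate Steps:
C(Q) = 4 (C(Q) = 4 + (Q - Q) = 4 + 0 = 4)
H(y, l) = -5 + 151*y
v(o, u) = 4 + 4*(-3 + u)/(-3 + 2*u) (v(o, u) = 4*((u - 3)/((u - 3) + u) + 1) = 4*((-3 + u)/((-3 + u) + u) + 1) = 4*((-3 + u)/(-3 + 2*u) + 1) = 4*(1 + (-3 + u)/(-3 + 2*u)) = 4 + 4*(-3 + u)/(-3 + 2*u))
1/(H(-101, I(0)) - v(90, -127)) = 1/((-5 + 151*(-101)) - 12*(-2 - 127)/(-3 + 2*(-127))) = 1/((-5 - 15251) - 12*(-129)/(-3 - 254)) = 1/(-15256 - 12*(-129)/(-257)) = 1/(-15256 - 12*(-1)*(-129)/257) = 1/(-15256 - 1*1548/257) = 1/(-15256 - 1548/257) = 1/(-3922340/257) = -257/3922340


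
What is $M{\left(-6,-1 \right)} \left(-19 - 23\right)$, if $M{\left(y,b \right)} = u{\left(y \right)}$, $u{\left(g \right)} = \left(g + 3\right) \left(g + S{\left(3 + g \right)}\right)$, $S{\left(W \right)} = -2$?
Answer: $-1008$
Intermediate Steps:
$u{\left(g \right)} = \left(-2 + g\right) \left(3 + g\right)$ ($u{\left(g \right)} = \left(g + 3\right) \left(g - 2\right) = \left(3 + g\right) \left(-2 + g\right) = \left(-2 + g\right) \left(3 + g\right)$)
$M{\left(y,b \right)} = -6 + y + y^{2}$
$M{\left(-6,-1 \right)} \left(-19 - 23\right) = \left(-6 - 6 + \left(-6\right)^{2}\right) \left(-19 - 23\right) = \left(-6 - 6 + 36\right) \left(-42\right) = 24 \left(-42\right) = -1008$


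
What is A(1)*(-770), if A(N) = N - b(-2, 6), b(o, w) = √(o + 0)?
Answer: -770 + 770*I*√2 ≈ -770.0 + 1088.9*I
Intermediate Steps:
b(o, w) = √o
A(N) = N - I*√2 (A(N) = N - √(-2) = N - I*√2)
A(1)*(-770) = (1 - I*√2)*(-770) = -770 + 770*I*√2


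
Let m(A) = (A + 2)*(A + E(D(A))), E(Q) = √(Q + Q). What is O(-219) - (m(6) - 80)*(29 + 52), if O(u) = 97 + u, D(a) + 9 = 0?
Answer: 2470 - 1944*I*√2 ≈ 2470.0 - 2749.2*I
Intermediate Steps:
D(a) = -9 (D(a) = -9 + 0 = -9)
E(Q) = √2*√Q (E(Q) = √(2*Q) = √2*√Q)
m(A) = (2 + A)*(A + 3*I*√2) (m(A) = (A + 2)*(A + √2*√(-9)) = (2 + A)*(A + √2*(3*I)) = (2 + A)*(A + 3*I*√2))
O(-219) - (m(6) - 80)*(29 + 52) = (97 - 219) - ((6² + 2*6 + 6*I*√2 + 3*I*6*√2) - 80)*(29 + 52) = -122 - ((36 + 12 + 6*I*√2 + 18*I*√2) - 80)*81 = -122 - ((48 + 24*I*√2) - 80)*81 = -122 - (-32 + 24*I*√2)*81 = -122 - (-2592 + 1944*I*√2) = -122 + (2592 - 1944*I*√2) = 2470 - 1944*I*√2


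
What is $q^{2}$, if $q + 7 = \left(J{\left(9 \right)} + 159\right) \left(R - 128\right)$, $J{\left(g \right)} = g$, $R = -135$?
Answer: $1952844481$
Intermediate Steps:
$q = -44191$ ($q = -7 + \left(9 + 159\right) \left(-135 - 128\right) = -7 + 168 \left(-263\right) = -7 - 44184 = -44191$)
$q^{2} = \left(-44191\right)^{2} = 1952844481$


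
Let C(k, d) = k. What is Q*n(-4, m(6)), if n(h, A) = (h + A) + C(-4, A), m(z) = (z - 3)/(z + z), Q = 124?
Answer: -961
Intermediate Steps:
m(z) = (-3 + z)/(2*z) (m(z) = (-3 + z)/((2*z)) = (-3 + z)*(1/(2*z)) = (-3 + z)/(2*z))
n(h, A) = -4 + A + h (n(h, A) = (h + A) - 4 = (A + h) - 4 = -4 + A + h)
Q*n(-4, m(6)) = 124*(-4 + (½)*(-3 + 6)/6 - 4) = 124*(-4 + (½)*(⅙)*3 - 4) = 124*(-4 + ¼ - 4) = 124*(-31/4) = -961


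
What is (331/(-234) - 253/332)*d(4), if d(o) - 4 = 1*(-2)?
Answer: -84547/19422 ≈ -4.3532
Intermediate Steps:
d(o) = 2 (d(o) = 4 + 1*(-2) = 4 - 2 = 2)
(331/(-234) - 253/332)*d(4) = (331/(-234) - 253/332)*2 = (331*(-1/234) - 253*1/332)*2 = (-331/234 - 253/332)*2 = -84547/38844*2 = -84547/19422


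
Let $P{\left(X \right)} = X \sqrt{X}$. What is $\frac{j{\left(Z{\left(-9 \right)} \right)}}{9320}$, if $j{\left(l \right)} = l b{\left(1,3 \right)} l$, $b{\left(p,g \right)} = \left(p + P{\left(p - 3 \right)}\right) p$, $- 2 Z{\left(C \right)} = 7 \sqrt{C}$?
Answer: $- \frac{441}{37280} + \frac{441 i \sqrt{2}}{18640} \approx -0.011829 + 0.033459 i$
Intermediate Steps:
$Z{\left(C \right)} = - \frac{7 \sqrt{C}}{2}$
$P{\left(X \right)} = X^{\frac{3}{2}}$
$b{\left(p,g \right)} = p \left(p + \left(-3 + p\right)^{\frac{3}{2}}\right)$ ($b{\left(p,g \right)} = \left(p + \left(p - 3\right)^{\frac{3}{2}}\right) p = \left(p + \left(-3 + p\right)^{\frac{3}{2}}\right) p = p \left(p + \left(-3 + p\right)^{\frac{3}{2}}\right)$)
$j{\left(l \right)} = l^{2} \left(1 - 2 i \sqrt{2}\right)$ ($j{\left(l \right)} = l 1 \left(1 + \left(-3 + 1\right)^{\frac{3}{2}}\right) l = l 1 \left(1 + \left(-2\right)^{\frac{3}{2}}\right) l = l 1 \left(1 - 2 i \sqrt{2}\right) l = l \left(1 - 2 i \sqrt{2}\right) l = l^{2} \left(1 - 2 i \sqrt{2}\right)$)
$\frac{j{\left(Z{\left(-9 \right)} \right)}}{9320} = \frac{\left(- \frac{7 \sqrt{-9}}{2}\right)^{2} \left(1 - 2 i \sqrt{2}\right)}{9320} = \left(- \frac{7 \cdot 3 i}{2}\right)^{2} \left(1 - 2 i \sqrt{2}\right) \frac{1}{9320} = \left(- \frac{21 i}{2}\right)^{2} \left(1 - 2 i \sqrt{2}\right) \frac{1}{9320} = - \frac{441 \left(1 - 2 i \sqrt{2}\right)}{4} \cdot \frac{1}{9320} = \left(- \frac{441}{4} + \frac{441 i \sqrt{2}}{2}\right) \frac{1}{9320} = - \frac{441}{37280} + \frac{441 i \sqrt{2}}{18640}$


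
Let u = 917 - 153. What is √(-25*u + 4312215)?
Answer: √4293115 ≈ 2072.0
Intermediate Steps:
u = 764
√(-25*u + 4312215) = √(-25*764 + 4312215) = √(-19100 + 4312215) = √4293115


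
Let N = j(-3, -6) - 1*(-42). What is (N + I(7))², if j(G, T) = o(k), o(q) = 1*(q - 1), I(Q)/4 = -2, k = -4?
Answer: 841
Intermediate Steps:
I(Q) = -8 (I(Q) = 4*(-2) = -8)
o(q) = -1 + q (o(q) = 1*(-1 + q) = -1 + q)
j(G, T) = -5 (j(G, T) = -1 - 4 = -5)
N = 37 (N = -5 - 1*(-42) = -5 + 42 = 37)
(N + I(7))² = (37 - 8)² = 29² = 841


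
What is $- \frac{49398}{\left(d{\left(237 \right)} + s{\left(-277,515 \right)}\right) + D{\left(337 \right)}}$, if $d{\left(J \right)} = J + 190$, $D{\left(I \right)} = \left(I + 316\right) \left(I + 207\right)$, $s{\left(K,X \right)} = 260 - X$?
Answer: $- \frac{8233}{59234} \approx -0.13899$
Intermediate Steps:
$D{\left(I \right)} = \left(207 + I\right) \left(316 + I\right)$ ($D{\left(I \right)} = \left(316 + I\right) \left(207 + I\right) = \left(207 + I\right) \left(316 + I\right)$)
$d{\left(J \right)} = 190 + J$
$- \frac{49398}{\left(d{\left(237 \right)} + s{\left(-277,515 \right)}\right) + D{\left(337 \right)}} = - \frac{49398}{\left(\left(190 + 237\right) + \left(260 - 515\right)\right) + \left(65412 + 337^{2} + 523 \cdot 337\right)} = - \frac{49398}{\left(427 + \left(260 - 515\right)\right) + \left(65412 + 113569 + 176251\right)} = - \frac{49398}{\left(427 - 255\right) + 355232} = - \frac{49398}{172 + 355232} = - \frac{49398}{355404} = \left(-49398\right) \frac{1}{355404} = - \frac{8233}{59234}$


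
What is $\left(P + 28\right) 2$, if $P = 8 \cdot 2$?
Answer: $88$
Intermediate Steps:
$P = 16$
$\left(P + 28\right) 2 = \left(16 + 28\right) 2 = 44 \cdot 2 = 88$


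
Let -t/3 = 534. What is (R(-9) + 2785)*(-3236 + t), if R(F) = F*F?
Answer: -13865708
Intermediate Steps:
t = -1602 (t = -3*534 = -1602)
R(F) = F**2
(R(-9) + 2785)*(-3236 + t) = ((-9)**2 + 2785)*(-3236 - 1602) = (81 + 2785)*(-4838) = 2866*(-4838) = -13865708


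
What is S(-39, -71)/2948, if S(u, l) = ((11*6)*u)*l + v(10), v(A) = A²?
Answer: 91427/1474 ≈ 62.026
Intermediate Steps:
S(u, l) = 100 + 66*l*u (S(u, l) = ((11*6)*u)*l + 10² = (66*u)*l + 100 = 66*l*u + 100 = 100 + 66*l*u)
S(-39, -71)/2948 = (100 + 66*(-71)*(-39))/2948 = (100 + 182754)*(1/2948) = 182854*(1/2948) = 91427/1474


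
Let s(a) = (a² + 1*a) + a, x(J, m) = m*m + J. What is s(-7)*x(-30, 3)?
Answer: -735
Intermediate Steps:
x(J, m) = J + m² (x(J, m) = m² + J = J + m²)
s(a) = a² + 2*a (s(a) = (a² + a) + a = (a + a²) + a = a² + 2*a)
s(-7)*x(-30, 3) = (-7*(2 - 7))*(-30 + 3²) = (-7*(-5))*(-30 + 9) = 35*(-21) = -735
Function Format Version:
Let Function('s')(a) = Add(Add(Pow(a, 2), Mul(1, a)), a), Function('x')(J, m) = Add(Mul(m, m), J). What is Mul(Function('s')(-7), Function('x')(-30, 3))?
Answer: -735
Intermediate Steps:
Function('x')(J, m) = Add(J, Pow(m, 2)) (Function('x')(J, m) = Add(Pow(m, 2), J) = Add(J, Pow(m, 2)))
Function('s')(a) = Add(Pow(a, 2), Mul(2, a)) (Function('s')(a) = Add(Add(Pow(a, 2), a), a) = Add(Add(a, Pow(a, 2)), a) = Add(Pow(a, 2), Mul(2, a)))
Mul(Function('s')(-7), Function('x')(-30, 3)) = Mul(Mul(-7, Add(2, -7)), Add(-30, Pow(3, 2))) = Mul(Mul(-7, -5), Add(-30, 9)) = Mul(35, -21) = -735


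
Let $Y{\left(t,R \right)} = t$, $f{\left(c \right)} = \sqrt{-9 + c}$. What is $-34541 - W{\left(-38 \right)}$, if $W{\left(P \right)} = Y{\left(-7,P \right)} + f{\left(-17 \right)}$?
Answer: $-34534 - i \sqrt{26} \approx -34534.0 - 5.099 i$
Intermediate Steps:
$W{\left(P \right)} = -7 + i \sqrt{26}$ ($W{\left(P \right)} = -7 + \sqrt{-9 - 17} = -7 + \sqrt{-26} = -7 + i \sqrt{26}$)
$-34541 - W{\left(-38 \right)} = -34541 - \left(-7 + i \sqrt{26}\right) = -34541 + \left(7 - i \sqrt{26}\right) = -34534 - i \sqrt{26}$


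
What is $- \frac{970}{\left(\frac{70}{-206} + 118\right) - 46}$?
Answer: $- \frac{99910}{7381} \approx -13.536$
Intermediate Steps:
$- \frac{970}{\left(\frac{70}{-206} + 118\right) - 46} = - \frac{970}{\left(70 \left(- \frac{1}{206}\right) + 118\right) - 46} = - \frac{970}{\left(- \frac{35}{103} + 118\right) - 46} = - \frac{970}{\frac{12119}{103} - 46} = - \frac{970}{\frac{7381}{103}} = \left(-970\right) \frac{103}{7381} = - \frac{99910}{7381}$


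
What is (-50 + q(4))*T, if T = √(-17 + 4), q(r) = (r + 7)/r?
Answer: -189*I*√13/4 ≈ -170.36*I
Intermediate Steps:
q(r) = (7 + r)/r
T = I*√13 (T = √(-13) = I*√13 ≈ 3.6056*I)
(-50 + q(4))*T = (-50 + (7 + 4)/4)*(I*√13) = (-50 + (¼)*11)*(I*√13) = (-50 + 11/4)*(I*√13) = -189*I*√13/4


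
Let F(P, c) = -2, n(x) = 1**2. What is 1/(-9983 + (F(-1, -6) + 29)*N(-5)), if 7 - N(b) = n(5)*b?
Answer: -1/9659 ≈ -0.00010353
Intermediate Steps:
n(x) = 1
N(b) = 7 - b
1/(-9983 + (F(-1, -6) + 29)*N(-5)) = 1/(-9983 + (-2 + 29)*(7 - 1*(-5))) = 1/(-9983 + 27*(7 + 5)) = 1/(-9983 + 27*12) = 1/(-9983 + 324) = 1/(-9659) = -1/9659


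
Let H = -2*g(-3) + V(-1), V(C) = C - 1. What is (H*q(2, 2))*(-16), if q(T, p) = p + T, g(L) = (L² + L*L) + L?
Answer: 2048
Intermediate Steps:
g(L) = L + 2*L² (g(L) = (L² + L²) + L = 2*L² + L = L + 2*L²)
q(T, p) = T + p
V(C) = -1 + C
H = -32 (H = -(-6)*(1 + 2*(-3)) + (-1 - 1) = -(-6)*(1 - 6) - 2 = -(-6)*(-5) - 2 = -2*15 - 2 = -30 - 2 = -32)
(H*q(2, 2))*(-16) = -32*(2 + 2)*(-16) = -32*4*(-16) = -128*(-16) = 2048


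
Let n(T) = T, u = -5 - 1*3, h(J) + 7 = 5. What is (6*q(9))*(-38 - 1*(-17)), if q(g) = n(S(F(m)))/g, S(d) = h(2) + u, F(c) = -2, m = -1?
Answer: 140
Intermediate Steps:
h(J) = -2 (h(J) = -7 + 5 = -2)
u = -8 (u = -5 - 3 = -8)
S(d) = -10 (S(d) = -2 - 8 = -10)
q(g) = -10/g
(6*q(9))*(-38 - 1*(-17)) = (6*(-10/9))*(-38 - 1*(-17)) = (6*(-10*1/9))*(-38 + 17) = (6*(-10/9))*(-21) = -20/3*(-21) = 140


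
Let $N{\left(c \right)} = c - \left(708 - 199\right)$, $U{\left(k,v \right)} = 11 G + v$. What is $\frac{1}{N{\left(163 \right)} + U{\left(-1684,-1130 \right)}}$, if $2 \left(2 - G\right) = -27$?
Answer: $- \frac{2}{2611} \approx -0.00076599$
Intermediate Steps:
$G = \frac{31}{2}$ ($G = 2 - - \frac{27}{2} = 2 + \frac{27}{2} = \frac{31}{2} \approx 15.5$)
$U{\left(k,v \right)} = \frac{341}{2} + v$ ($U{\left(k,v \right)} = 11 \cdot \frac{31}{2} + v = \frac{341}{2} + v$)
$N{\left(c \right)} = -509 + c$ ($N{\left(c \right)} = c - \left(708 - 199\right) = c - 509 = -509 + c$)
$\frac{1}{N{\left(163 \right)} + U{\left(-1684,-1130 \right)}} = \frac{1}{\left(-509 + 163\right) + \left(\frac{341}{2} - 1130\right)} = \frac{1}{-346 - \frac{1919}{2}} = \frac{1}{- \frac{2611}{2}} = - \frac{2}{2611}$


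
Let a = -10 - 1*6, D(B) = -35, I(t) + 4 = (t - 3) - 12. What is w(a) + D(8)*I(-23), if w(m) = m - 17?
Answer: 1437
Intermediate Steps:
I(t) = -19 + t (I(t) = -4 + ((t - 3) - 12) = -4 + ((-3 + t) - 12) = -4 + (-15 + t) = -19 + t)
a = -16 (a = -10 - 6 = -16)
w(m) = -17 + m
w(a) + D(8)*I(-23) = (-17 - 16) - 35*(-19 - 23) = -33 - 35*(-42) = -33 + 1470 = 1437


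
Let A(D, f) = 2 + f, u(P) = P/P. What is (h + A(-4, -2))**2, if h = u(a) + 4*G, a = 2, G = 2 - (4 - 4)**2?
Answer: 81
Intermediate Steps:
G = 2 (G = 2 - 1*0**2 = 2 - 1*0 = 2 + 0 = 2)
u(P) = 1
h = 9 (h = 1 + 4*2 = 1 + 8 = 9)
(h + A(-4, -2))**2 = (9 + (2 - 2))**2 = (9 + 0)**2 = 9**2 = 81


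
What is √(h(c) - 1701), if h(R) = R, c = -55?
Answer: 2*I*√439 ≈ 41.905*I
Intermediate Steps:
√(h(c) - 1701) = √(-55 - 1701) = √(-1756) = 2*I*√439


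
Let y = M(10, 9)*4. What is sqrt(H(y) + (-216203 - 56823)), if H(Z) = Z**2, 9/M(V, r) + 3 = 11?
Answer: I*sqrt(1092023)/2 ≈ 522.5*I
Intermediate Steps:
M(V, r) = 9/8 (M(V, r) = 9/(-3 + 11) = 9/8)
y = 9/2 (y = (9/8)*4 = 9/2 ≈ 4.5000)
sqrt(H(y) + (-216203 - 56823)) = sqrt((9/2)**2 + (-216203 - 56823)) = sqrt(81/4 - 273026) = sqrt(-1092023/4) = I*sqrt(1092023)/2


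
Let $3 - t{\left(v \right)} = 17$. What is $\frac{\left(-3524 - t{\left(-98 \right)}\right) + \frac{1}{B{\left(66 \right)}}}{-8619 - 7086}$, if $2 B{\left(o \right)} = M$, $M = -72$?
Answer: $\frac{126361}{565380} \approx 0.2235$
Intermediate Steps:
$B{\left(o \right)} = -36$ ($B{\left(o \right)} = \frac{1}{2} \left(-72\right) = -36$)
$t{\left(v \right)} = -14$ ($t{\left(v \right)} = 3 - 17 = -14$)
$\frac{\left(-3524 - t{\left(-98 \right)}\right) + \frac{1}{B{\left(66 \right)}}}{-8619 - 7086} = \frac{\left(-3524 - -14\right) + \frac{1}{-36}}{-8619 - 7086} = \frac{\left(-3524 + 14\right) - \frac{1}{36}}{-15705} = \left(-3510 - \frac{1}{36}\right) \left(- \frac{1}{15705}\right) = \left(- \frac{126361}{36}\right) \left(- \frac{1}{15705}\right) = \frac{126361}{565380}$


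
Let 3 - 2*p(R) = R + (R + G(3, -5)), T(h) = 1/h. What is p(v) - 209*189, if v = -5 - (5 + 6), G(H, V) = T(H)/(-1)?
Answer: -118450/3 ≈ -39483.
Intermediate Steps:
G(H, V) = -1/H (G(H, V) = 1/(H*(-1)) = -1/H)
v = -16 (v = -5 - 1*11 = -5 - 11 = -16)
p(R) = 5/3 - R (p(R) = 3/2 - (R + (R - 1/3))/2 = 3/2 - (R + (R - 1*⅓))/2 = 3/2 - (R + (R - ⅓))/2 = 3/2 - (R + (-⅓ + R))/2 = 3/2 - (-⅓ + 2*R)/2 = 3/2 + (⅙ - R) = 5/3 - R)
p(v) - 209*189 = (5/3 - 1*(-16)) - 209*189 = (5/3 + 16) - 39501 = 53/3 - 39501 = -118450/3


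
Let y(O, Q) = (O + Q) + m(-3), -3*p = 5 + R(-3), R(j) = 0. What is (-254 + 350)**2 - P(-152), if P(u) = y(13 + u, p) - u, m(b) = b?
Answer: 27623/3 ≈ 9207.7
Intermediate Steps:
p = -5/3 (p = -(5 + 0)/3 = -1/3*5 = -5/3 ≈ -1.6667)
y(O, Q) = -3 + O + Q (y(O, Q) = (O + Q) - 3 = -3 + O + Q)
P(u) = 25/3 (P(u) = (-3 + (13 + u) - 5/3) - u = (25/3 + u) - u = 25/3)
(-254 + 350)**2 - P(-152) = (-254 + 350)**2 - 1*25/3 = 96**2 - 25/3 = 9216 - 25/3 = 27623/3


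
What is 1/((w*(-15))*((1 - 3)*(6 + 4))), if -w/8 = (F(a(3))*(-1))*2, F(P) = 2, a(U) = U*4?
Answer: 1/9600 ≈ 0.00010417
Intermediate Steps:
a(U) = 4*U
w = 32 (w = -8*2*(-1)*2 = -(-16)*2 = -8*(-4) = 32)
1/((w*(-15))*((1 - 3)*(6 + 4))) = 1/((32*(-15))*((1 - 3)*(6 + 4))) = 1/(-(-960)*10) = 1/(-480*(-20)) = 1/9600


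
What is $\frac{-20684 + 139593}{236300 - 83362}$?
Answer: $\frac{118909}{152938} \approx 0.7775$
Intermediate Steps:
$\frac{-20684 + 139593}{236300 - 83362} = \frac{118909}{152938}$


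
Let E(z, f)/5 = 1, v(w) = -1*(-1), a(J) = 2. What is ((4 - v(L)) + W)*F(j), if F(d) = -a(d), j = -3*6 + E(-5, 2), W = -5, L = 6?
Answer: 4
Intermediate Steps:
v(w) = 1
E(z, f) = 5 (E(z, f) = 5*1 = 5)
j = -13 (j = -3*6 + 5 = -18 + 5 = -13)
F(d) = -2 (F(d) = -1*2 = -2)
((4 - v(L)) + W)*F(j) = ((4 - 1*1) - 5)*(-2) = ((4 - 1) - 5)*(-2) = (3 - 5)*(-2) = -2*(-2) = 4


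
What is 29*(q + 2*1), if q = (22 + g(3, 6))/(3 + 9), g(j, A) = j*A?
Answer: 464/3 ≈ 154.67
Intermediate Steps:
g(j, A) = A*j
q = 10/3 (q = (22 + 6*3)/(3 + 9) = (22 + 18)/12 = 40*(1/12) = 10/3 ≈ 3.3333)
29*(q + 2*1) = 29*(10/3 + 2*1) = 29*(10/3 + 2) = 29*(16/3) = 464/3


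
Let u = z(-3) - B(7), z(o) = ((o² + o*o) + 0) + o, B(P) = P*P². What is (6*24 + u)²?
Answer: 33856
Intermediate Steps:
B(P) = P³
z(o) = o + 2*o² (z(o) = ((o² + o²) + 0) + o = (2*o² + 0) + o = 2*o² + o = o + 2*o²)
u = -328 (u = -3*(1 + 2*(-3)) - 1*7³ = -3*(1 - 6) - 1*343 = -3*(-5) - 343 = 15 - 343 = -328)
(6*24 + u)² = (6*24 - 328)² = (144 - 328)² = (-184)² = 33856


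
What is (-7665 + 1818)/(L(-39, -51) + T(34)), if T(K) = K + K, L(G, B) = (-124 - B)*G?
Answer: -5847/2915 ≈ -2.0058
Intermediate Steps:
L(G, B) = G*(-124 - B)
T(K) = 2*K
(-7665 + 1818)/(L(-39, -51) + T(34)) = (-7665 + 1818)/(-1*(-39)*(124 - 51) + 2*34) = -5847/(-1*(-39)*73 + 68) = -5847/(2847 + 68) = -5847/2915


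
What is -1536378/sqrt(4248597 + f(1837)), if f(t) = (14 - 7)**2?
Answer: -768189*sqrt(4248646)/2124323 ≈ -745.37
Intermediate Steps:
f(t) = 49 (f(t) = 7**2 = 49)
-1536378/sqrt(4248597 + f(1837)) = -1536378/sqrt(4248597 + 49) = -1536378*sqrt(4248646)/4248646 = -768189*sqrt(4248646)/2124323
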